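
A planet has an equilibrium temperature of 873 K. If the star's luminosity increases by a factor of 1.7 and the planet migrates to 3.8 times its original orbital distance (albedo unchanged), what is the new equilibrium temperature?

T_eq ≈ 511 K

T_eq ∝ L^(1/4) · d^(−1/2).
T′ = 873 × 1.7^(1/4) / 3.8^(1/2) = 511 K.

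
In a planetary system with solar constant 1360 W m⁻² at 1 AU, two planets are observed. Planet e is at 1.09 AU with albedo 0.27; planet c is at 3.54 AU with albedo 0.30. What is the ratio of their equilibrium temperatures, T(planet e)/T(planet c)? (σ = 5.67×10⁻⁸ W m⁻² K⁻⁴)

T₁/T₂ ≈ 1.821

T_eq = [S₀(1−A)/(4σd²)]^(1/4), so T ∝ (1−A)^(1/4) / √d.
T₁ = [1360×0.73/(4×5.67×10⁻⁸×1.09²)]^(1/4) = 246.37 K.
T₂ = [1360×0.70/(4×5.67×10⁻⁸×3.54²)]^(1/4) = 135.28 K.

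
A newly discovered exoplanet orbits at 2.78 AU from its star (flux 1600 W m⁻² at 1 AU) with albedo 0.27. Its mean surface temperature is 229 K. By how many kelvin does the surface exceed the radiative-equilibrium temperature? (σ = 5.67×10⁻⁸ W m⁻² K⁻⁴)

ΔT ≈ 68.3 K

S = 1600/2.78² = 207.0 W m⁻².
T_eq = [S(1−A)/(4σ)]^(1/4) = [207.0×0.73/(4×5.67×10⁻⁸)]^(1/4) = 160.7 K.
ΔT = T_surf − T_eq = 229 − 160.7.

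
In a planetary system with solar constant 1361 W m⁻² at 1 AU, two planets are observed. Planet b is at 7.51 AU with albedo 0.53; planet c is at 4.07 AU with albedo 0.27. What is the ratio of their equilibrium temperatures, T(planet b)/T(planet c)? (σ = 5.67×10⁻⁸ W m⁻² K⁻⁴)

T_eq = [S₀(1−A)/(4σd²)]^(1/4), so T ∝ (1−A)^(1/4) / √d.
T₁ = [1361×0.47/(4×5.67×10⁻⁸×7.51²)]^(1/4) = 84.09 K.
T₂ = [1361×0.73/(4×5.67×10⁻⁸×4.07²)]^(1/4) = 127.52 K.

T₁/T₂ ≈ 0.659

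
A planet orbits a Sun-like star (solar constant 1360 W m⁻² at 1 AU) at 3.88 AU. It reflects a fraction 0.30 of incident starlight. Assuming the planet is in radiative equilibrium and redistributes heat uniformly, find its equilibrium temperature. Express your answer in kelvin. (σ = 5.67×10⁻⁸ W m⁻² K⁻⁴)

T_eq ≈ 129 K

Flux at 3.88 AU: S = 1360/3.88² = 90.3 W m⁻².
Energy balance: absorbed = emitted ⇒ πR²·S(1−A) = 4πR²·σT_eq⁴, so T_eq⁴ = S(1−A)/(4σ).
T_eq = [90.3 × 0.70 / (4 × 5.67×10⁻⁸)]^(1/4) = (2.79×10⁸)^(1/4) = 129 K.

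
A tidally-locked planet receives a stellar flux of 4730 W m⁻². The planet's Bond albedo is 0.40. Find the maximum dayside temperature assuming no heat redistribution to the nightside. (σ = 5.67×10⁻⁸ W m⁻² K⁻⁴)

With no redistribution each surface element balances locally: S(1−A) = σT⁴.
T = [4730 × 0.60 / 5.67×10⁻⁸]^(1/4) = (5.01×10¹⁰)^(1/4) = 473 K.

T_ss ≈ 473 K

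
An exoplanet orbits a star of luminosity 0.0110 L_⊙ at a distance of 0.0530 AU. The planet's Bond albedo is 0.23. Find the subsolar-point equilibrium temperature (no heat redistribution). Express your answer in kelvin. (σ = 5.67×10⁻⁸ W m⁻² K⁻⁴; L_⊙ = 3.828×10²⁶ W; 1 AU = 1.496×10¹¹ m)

T_ss ≈ 519 K

d = 0.0530 AU = 7.93×10⁹ m.
L = 0.0110 × 3.828×10²⁶ = 4.21×10²⁴ W.
Flux: S = L/(4πd²) = 4.21×10²⁴/(4π×(7.93×10⁹)²) = 5330 W m⁻².
At the subsolar point the surface absorbs S(1−A) and emits σT⁴ per unit area — no factor of 4, since only the local patch is in balance.
T = [5330 × 0.77 / 5.67×10⁻⁸]^(1/4) = (7.24×10¹⁰)^(1/4) = 519 K.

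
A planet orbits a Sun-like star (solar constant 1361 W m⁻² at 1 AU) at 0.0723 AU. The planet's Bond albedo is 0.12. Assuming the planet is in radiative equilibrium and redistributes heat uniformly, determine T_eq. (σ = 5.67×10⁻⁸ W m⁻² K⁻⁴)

Flux at 0.0723 AU: S = 1361/0.0723² = 2.60×10⁵ W m⁻².
Energy balance: absorbed = emitted ⇒ πR²·S(1−A) = 4πR²·σT_eq⁴, so T_eq⁴ = S(1−A)/(4σ).
T_eq = [2.60×10⁵ × 0.88 / (4 × 5.67×10⁻⁸)]^(1/4) = (1.01×10¹²)^(1/4) = 1000 K.

T_eq ≈ 1000 K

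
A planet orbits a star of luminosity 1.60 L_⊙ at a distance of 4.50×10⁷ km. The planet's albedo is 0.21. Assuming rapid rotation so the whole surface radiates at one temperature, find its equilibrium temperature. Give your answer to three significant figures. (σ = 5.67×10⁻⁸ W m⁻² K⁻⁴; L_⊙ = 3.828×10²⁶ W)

d = 4.50×10⁷ km = 4.50×10¹⁰ m.
L = 1.60 × 3.828×10²⁶ = 6.12×10²⁶ W.
Flux: S = L/(4πd²) = 6.12×10²⁶/(4π×(4.50×10¹⁰)²) = 2.41×10⁴ W m⁻².
Energy balance: absorbed = emitted ⇒ πR²·S(1−A) = 4πR²·σT_eq⁴, so T_eq⁴ = S(1−A)/(4σ).
T_eq = [2.41×10⁴ × 0.79 / (4 × 5.67×10⁻⁸)]^(1/4) = (8.38×10¹⁰)^(1/4) = 538 K.

T_eq ≈ 538 K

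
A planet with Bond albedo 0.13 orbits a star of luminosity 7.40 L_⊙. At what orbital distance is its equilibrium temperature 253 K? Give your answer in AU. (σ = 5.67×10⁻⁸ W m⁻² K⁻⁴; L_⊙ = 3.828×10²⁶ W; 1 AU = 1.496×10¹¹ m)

d ≈ 3.07 AU

L = 7.40 × 3.828×10²⁶ = 2.83×10²⁷ W.
From T_eq⁴ = L(1−A)/(16πσd²): d = √[L(1−A)/(16πσT_eq⁴)].
d = √[2.83×10²⁷ × 0.87 / (16π × 5.67×10⁻⁸ × (253)⁴)] = 4.59×10¹¹ m = 3.07 AU.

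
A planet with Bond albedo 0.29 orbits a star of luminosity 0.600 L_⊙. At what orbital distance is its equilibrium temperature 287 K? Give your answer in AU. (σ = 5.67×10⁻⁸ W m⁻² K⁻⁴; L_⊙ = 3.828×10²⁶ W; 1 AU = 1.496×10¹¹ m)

L = 0.600 × 3.828×10²⁶ = 2.30×10²⁶ W.
From T_eq⁴ = L(1−A)/(16πσd²): d = √[L(1−A)/(16πσT_eq⁴)].
d = √[2.30×10²⁶ × 0.71 / (16π × 5.67×10⁻⁸ × (287)⁴)] = 9.18×10¹⁰ m = 0.614 AU.

d ≈ 0.614 AU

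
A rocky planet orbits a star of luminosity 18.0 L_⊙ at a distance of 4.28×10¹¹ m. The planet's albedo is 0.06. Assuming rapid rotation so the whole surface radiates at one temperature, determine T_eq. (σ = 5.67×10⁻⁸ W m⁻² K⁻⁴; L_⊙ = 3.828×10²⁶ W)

L = 18.0 × 3.828×10²⁶ = 6.89×10²⁷ W.
Flux: S = L/(4πd²) = 6.89×10²⁷/(4π×(4.28×10¹¹)²) = 2990 W m⁻².
Energy balance: absorbed = emitted ⇒ πR²·S(1−A) = 4πR²·σT_eq⁴, so T_eq⁴ = S(1−A)/(4σ).
T_eq = [2990 × 0.94 / (4 × 5.67×10⁻⁸)]^(1/4) = (1.24×10¹⁰)^(1/4) = 334 K.

T_eq ≈ 334 K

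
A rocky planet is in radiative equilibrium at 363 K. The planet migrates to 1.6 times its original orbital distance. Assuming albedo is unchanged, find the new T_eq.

T_eq ∝ L^(1/4) · d^(−1/2).
T′ = 363 / 1.6^(1/2) = 287 K.

T_eq ≈ 287 K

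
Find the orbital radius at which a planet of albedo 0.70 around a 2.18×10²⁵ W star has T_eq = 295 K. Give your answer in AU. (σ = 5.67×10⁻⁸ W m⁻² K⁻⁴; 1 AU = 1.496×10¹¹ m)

d ≈ 0.116 AU

From T_eq⁴ = L(1−A)/(16πσd²): d = √[L(1−A)/(16πσT_eq⁴)].
d = √[2.18×10²⁵ × 0.30 / (16π × 5.67×10⁻⁸ × (295)⁴)] = 1.74×10¹⁰ m = 0.116 AU.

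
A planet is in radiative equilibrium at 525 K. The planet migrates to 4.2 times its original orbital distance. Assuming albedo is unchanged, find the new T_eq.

T_eq ≈ 256 K

T_eq ∝ L^(1/4) · d^(−1/2).
T′ = 525 / 4.2^(1/2) = 256 K.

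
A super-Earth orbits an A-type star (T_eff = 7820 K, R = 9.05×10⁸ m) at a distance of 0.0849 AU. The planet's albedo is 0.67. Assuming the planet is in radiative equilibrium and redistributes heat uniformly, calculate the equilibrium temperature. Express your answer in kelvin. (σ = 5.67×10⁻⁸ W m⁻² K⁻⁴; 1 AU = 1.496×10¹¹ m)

d = 0.0849 AU = 1.27×10¹⁰ m.
L = 4πR_⋆²σT_⋆⁴ = 4π(9.05×10⁸)² × 5.67×10⁻⁸ × (7820)⁴ = 2.18×10²⁷ W.
S = L/(4πd²) = 1.08×10⁶ W m⁻².
Energy balance: absorbed = emitted ⇒ πR²·S(1−A) = 4πR²·σT_eq⁴, so T_eq⁴ = S(1−A)/(4σ).
T_eq = [1.08×10⁶ × 0.33 / (4 × 5.67×10⁻⁸)]^(1/4) = (1.57×10¹²)^(1/4) = 1120 K.

T_eq ≈ 1120 K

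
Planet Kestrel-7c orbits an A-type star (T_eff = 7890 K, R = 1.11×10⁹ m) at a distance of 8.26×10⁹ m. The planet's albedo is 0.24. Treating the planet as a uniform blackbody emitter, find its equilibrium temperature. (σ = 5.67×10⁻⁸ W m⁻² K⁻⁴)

L = 4πR_⋆²σT_⋆⁴ = 4π(1.11×10⁹)² × 5.67×10⁻⁸ × (7890)⁴ = 3.40×10²⁷ W.
S = L/(4πd²) = 3.97×10⁶ W m⁻².
Energy balance: absorbed = emitted ⇒ πR²·S(1−A) = 4πR²·σT_eq⁴, so T_eq⁴ = S(1−A)/(4σ).
T_eq = [3.97×10⁶ × 0.76 / (4 × 5.67×10⁻⁸)]^(1/4) = (1.33×10¹³)^(1/4) = 1910 K.

T_eq ≈ 1910 K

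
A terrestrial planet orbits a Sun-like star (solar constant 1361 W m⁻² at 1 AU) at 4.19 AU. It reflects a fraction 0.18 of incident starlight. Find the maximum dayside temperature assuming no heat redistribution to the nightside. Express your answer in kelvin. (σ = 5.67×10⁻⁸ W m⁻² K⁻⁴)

T_ss ≈ 183 K

Flux at 4.19 AU: S = 1361/4.19² = 77.5 W m⁻².
With no redistribution each surface element balances locally: S(1−A) = σT⁴.
T = [77.5 × 0.82 / 5.67×10⁻⁸]^(1/4) = (1.12×10⁹)^(1/4) = 183 K.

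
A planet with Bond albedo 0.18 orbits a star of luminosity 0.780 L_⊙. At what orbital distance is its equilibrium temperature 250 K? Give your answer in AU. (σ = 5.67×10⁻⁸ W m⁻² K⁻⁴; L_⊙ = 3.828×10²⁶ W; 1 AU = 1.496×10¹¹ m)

d ≈ 0.991 AU

L = 0.780 × 3.828×10²⁶ = 2.99×10²⁶ W.
From T_eq⁴ = L(1−A)/(16πσd²): d = √[L(1−A)/(16πσT_eq⁴)].
d = √[2.99×10²⁶ × 0.82 / (16π × 5.67×10⁻⁸ × (250)⁴)] = 1.48×10¹¹ m = 0.991 AU.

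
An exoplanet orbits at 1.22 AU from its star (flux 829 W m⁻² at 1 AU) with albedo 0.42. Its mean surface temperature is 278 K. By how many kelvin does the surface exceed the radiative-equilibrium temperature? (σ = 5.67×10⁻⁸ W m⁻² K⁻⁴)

ΔT ≈ 83.7 K

S = 829/1.22² = 557.0 W m⁻².
T_eq = [S(1−A)/(4σ)]^(1/4) = [557.0×0.58/(4×5.67×10⁻⁸)]^(1/4) = 194.3 K.
ΔT = T_surf − T_eq = 278 − 194.3.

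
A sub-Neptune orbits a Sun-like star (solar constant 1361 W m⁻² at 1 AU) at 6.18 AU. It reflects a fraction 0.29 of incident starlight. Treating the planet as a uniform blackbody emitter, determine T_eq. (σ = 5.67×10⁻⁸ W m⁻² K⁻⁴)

T_eq ≈ 103 K

Flux at 6.18 AU: S = 1361/6.18² = 35.6 W m⁻².
Energy balance: absorbed = emitted ⇒ πR²·S(1−A) = 4πR²·σT_eq⁴, so T_eq⁴ = S(1−A)/(4σ).
T_eq = [35.6 × 0.71 / (4 × 5.67×10⁻⁸)]^(1/4) = (1.12×10⁸)^(1/4) = 103 K.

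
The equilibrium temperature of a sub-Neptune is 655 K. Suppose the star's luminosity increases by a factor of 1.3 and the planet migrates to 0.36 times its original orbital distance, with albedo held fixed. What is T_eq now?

T_eq ∝ L^(1/4) · d^(−1/2).
T′ = 655 × 1.3^(1/4) / 0.36^(1/2) = 1170 K.

T_eq ≈ 1170 K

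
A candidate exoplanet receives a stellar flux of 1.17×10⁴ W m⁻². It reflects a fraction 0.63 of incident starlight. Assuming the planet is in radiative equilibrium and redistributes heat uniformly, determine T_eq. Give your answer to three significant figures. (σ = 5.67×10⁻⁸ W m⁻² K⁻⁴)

Energy balance: absorbed = emitted ⇒ πR²·S(1−A) = 4πR²·σT_eq⁴, so T_eq⁴ = S(1−A)/(4σ).
T_eq = [1.17×10⁴ × 0.37 / (4 × 5.67×10⁻⁸)]^(1/4) = (1.91×10¹⁰)^(1/4) = 372 K.

T_eq ≈ 372 K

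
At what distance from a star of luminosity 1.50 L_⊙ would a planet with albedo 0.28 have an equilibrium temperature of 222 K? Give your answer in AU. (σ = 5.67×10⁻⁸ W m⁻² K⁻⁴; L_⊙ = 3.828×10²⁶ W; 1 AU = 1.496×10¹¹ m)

L = 1.50 × 3.828×10²⁶ = 5.74×10²⁶ W.
From T_eq⁴ = L(1−A)/(16πσd²): d = √[L(1−A)/(16πσT_eq⁴)].
d = √[5.74×10²⁶ × 0.72 / (16π × 5.67×10⁻⁸ × (222)⁴)] = 2.44×10¹¹ m = 1.63 AU.

d ≈ 1.63 AU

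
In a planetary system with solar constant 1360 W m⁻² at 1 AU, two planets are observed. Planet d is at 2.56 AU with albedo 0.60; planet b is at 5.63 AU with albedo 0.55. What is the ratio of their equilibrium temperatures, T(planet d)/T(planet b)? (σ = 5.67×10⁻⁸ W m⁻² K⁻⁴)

T_eq = [S₀(1−A)/(4σd²)]^(1/4), so T ∝ (1−A)^(1/4) / √d.
T₁ = [1360×0.40/(4×5.67×10⁻⁸×2.56²)]^(1/4) = 138.31 K.
T₂ = [1360×0.45/(4×5.67×10⁻⁸×5.63²)]^(1/4) = 96.06 K.

T₁/T₂ ≈ 1.440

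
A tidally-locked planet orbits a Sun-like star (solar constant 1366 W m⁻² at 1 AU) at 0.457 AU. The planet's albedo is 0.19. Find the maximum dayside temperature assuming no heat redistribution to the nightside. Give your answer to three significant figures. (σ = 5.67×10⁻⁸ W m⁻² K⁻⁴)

T_ss ≈ 553 K

Flux at 0.457 AU: S = 1366/0.457² = 6540 W m⁻².
With no redistribution each surface element balances locally: S(1−A) = σT⁴.
T = [6540 × 0.81 / 5.67×10⁻⁸]^(1/4) = (9.34×10¹⁰)^(1/4) = 553 K.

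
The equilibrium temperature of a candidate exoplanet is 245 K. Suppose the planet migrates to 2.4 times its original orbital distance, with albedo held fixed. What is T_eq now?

T_eq ∝ L^(1/4) · d^(−1/2).
T′ = 245 / 2.4^(1/2) = 158 K.

T_eq ≈ 158 K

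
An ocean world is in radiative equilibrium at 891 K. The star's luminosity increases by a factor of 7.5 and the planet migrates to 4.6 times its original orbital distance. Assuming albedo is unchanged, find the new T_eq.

T_eq ∝ L^(1/4) · d^(−1/2).
T′ = 891 × 7.5^(1/4) / 4.6^(1/2) = 687 K.

T_eq ≈ 687 K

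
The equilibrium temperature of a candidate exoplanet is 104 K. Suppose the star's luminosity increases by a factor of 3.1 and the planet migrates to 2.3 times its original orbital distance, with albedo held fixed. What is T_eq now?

T_eq ≈ 91.0 K

T_eq ∝ L^(1/4) · d^(−1/2).
T′ = 104 × 3.1^(1/4) / 2.3^(1/2) = 91.0 K.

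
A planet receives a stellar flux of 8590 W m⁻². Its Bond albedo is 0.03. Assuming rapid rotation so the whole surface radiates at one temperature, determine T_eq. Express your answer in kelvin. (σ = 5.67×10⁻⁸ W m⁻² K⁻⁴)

T_eq ≈ 438 K

Energy balance: absorbed = emitted ⇒ πR²·S(1−A) = 4πR²·σT_eq⁴, so T_eq⁴ = S(1−A)/(4σ).
T_eq = [8590 × 0.97 / (4 × 5.67×10⁻⁸)]^(1/4) = (3.67×10¹⁰)^(1/4) = 438 K.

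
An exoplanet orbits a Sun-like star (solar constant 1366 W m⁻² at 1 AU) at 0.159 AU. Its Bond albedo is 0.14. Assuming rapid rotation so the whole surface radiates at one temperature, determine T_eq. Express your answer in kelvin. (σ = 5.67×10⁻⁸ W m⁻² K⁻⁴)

Flux at 0.159 AU: S = 1366/0.159² = 5.40×10⁴ W m⁻².
Energy balance: absorbed = emitted ⇒ πR²·S(1−A) = 4πR²·σT_eq⁴, so T_eq⁴ = S(1−A)/(4σ).
T_eq = [5.40×10⁴ × 0.86 / (4 × 5.67×10⁻⁸)]^(1/4) = (2.05×10¹¹)^(1/4) = 673 K.

T_eq ≈ 673 K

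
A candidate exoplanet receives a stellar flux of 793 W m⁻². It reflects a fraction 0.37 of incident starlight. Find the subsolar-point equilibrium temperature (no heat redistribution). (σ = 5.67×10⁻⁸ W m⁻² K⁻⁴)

At the subsolar point the surface absorbs S(1−A) and emits σT⁴ per unit area — no factor of 4, since only the local patch is in balance.
T = [793 × 0.63 / 5.67×10⁻⁸]^(1/4) = (8.81×10⁹)^(1/4) = 306 K.

T_ss ≈ 306 K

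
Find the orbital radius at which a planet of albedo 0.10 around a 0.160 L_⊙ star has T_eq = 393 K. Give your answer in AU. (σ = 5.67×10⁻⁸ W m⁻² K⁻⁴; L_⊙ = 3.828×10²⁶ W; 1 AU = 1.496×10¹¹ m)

L = 0.160 × 3.828×10²⁶ = 6.12×10²⁵ W.
From T_eq⁴ = L(1−A)/(16πσd²): d = √[L(1−A)/(16πσT_eq⁴)].
d = √[6.12×10²⁵ × 0.90 / (16π × 5.67×10⁻⁸ × (393)⁴)] = 2.85×10¹⁰ m = 0.190 AU.

d ≈ 0.190 AU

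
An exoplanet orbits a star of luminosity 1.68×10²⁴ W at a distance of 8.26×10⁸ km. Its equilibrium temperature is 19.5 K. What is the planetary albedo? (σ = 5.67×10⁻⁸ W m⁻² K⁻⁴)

d = 8.26×10⁸ km = 8.26×10¹¹ m.
Flux: S = L/(4πd²) = 1.68×10²⁴/(4π×(8.26×10¹¹)²) = 0.196 W m⁻².
From T_eq⁴ = S(1−A)/(4σ): 1−A = 4σT_eq⁴/S.
1−A = 4 × 5.67×10⁻⁸ × (19.5)⁴ / 0.196 = 0.167.

A ≈ 0.83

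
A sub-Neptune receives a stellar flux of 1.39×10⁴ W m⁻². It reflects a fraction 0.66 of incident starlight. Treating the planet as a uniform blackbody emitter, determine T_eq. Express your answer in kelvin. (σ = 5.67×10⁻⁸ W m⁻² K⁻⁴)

T_eq ≈ 380 K

Energy balance: absorbed = emitted ⇒ πR²·S(1−A) = 4πR²·σT_eq⁴, so T_eq⁴ = S(1−A)/(4σ).
T_eq = [1.39×10⁴ × 0.34 / (4 × 5.67×10⁻⁸)]^(1/4) = (2.08×10¹⁰)^(1/4) = 380 K.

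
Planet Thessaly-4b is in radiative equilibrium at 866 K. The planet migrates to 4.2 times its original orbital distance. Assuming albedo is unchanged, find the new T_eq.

T_eq ∝ L^(1/4) · d^(−1/2).
T′ = 866 / 4.2^(1/2) = 423 K.

T_eq ≈ 423 K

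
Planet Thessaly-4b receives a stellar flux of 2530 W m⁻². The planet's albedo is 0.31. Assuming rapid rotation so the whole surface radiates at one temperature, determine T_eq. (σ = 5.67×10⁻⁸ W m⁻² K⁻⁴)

Energy balance: absorbed = emitted ⇒ πR²·S(1−A) = 4πR²·σT_eq⁴, so T_eq⁴ = S(1−A)/(4σ).
T_eq = [2530 × 0.69 / (4 × 5.67×10⁻⁸)]^(1/4) = (7.70×10⁹)^(1/4) = 296 K.

T_eq ≈ 296 K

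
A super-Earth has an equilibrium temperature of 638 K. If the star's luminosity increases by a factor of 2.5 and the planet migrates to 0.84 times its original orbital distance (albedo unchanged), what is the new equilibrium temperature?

T_eq ≈ 875 K

T_eq ∝ L^(1/4) · d^(−1/2).
T′ = 638 × 2.5^(1/4) / 0.84^(1/2) = 875 K.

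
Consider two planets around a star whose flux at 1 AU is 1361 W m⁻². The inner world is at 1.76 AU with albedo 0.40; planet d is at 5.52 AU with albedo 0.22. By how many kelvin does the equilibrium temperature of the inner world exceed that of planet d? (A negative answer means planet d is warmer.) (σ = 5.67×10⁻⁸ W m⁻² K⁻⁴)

T_eq = [S₀(1−A)/(4σd²)]^(1/4), so T ∝ (1−A)^(1/4) / √d.
T₁ = [1361×0.60/(4×5.67×10⁻⁸×1.76²)]^(1/4) = 184.64 K.
T₂ = [1361×0.78/(4×5.67×10⁻⁸×5.52²)]^(1/4) = 111.33 K.

ΔT ≈ 73.3 K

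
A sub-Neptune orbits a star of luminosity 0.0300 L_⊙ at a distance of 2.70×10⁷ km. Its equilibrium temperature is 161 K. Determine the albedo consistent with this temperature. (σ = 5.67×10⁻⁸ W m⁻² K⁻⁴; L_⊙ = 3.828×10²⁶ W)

d = 2.70×10⁷ km = 2.70×10¹⁰ m.
L = 0.0300 × 3.828×10²⁶ = 1.15×10²⁵ W.
Flux: S = L/(4πd²) = 1.15×10²⁵/(4π×(2.70×10¹⁰)²) = 1250 W m⁻².
From T_eq⁴ = S(1−A)/(4σ): 1−A = 4σT_eq⁴/S.
1−A = 4 × 5.67×10⁻⁸ × (161)⁴ / 1250 = 0.122.

A ≈ 0.88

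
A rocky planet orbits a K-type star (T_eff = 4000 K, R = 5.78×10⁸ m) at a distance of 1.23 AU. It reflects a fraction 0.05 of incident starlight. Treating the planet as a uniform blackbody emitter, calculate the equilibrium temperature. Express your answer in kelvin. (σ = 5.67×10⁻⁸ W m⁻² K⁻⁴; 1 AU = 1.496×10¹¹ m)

d = 1.23 AU = 1.84×10¹¹ m.
L = 4πR_⋆²σT_⋆⁴ = 4π(5.78×10⁸)² × 5.67×10⁻⁸ × (4000)⁴ = 6.09×10²⁵ W.
S = L/(4πd²) = 143 W m⁻².
Energy balance: absorbed = emitted ⇒ πR²·S(1−A) = 4πR²·σT_eq⁴, so T_eq⁴ = S(1−A)/(4σ).
T_eq = [143 × 0.95 / (4 × 5.67×10⁻⁸)]^(1/4) = (6.00×10⁸)^(1/4) = 157 K.

T_eq ≈ 157 K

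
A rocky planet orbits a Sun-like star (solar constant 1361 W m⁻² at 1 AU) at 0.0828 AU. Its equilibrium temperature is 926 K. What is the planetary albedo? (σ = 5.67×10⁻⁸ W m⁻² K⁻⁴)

Flux at 0.0828 AU: S = 1361/0.0828² = 1.99×10⁵ W m⁻².
From T_eq⁴ = S(1−A)/(4σ): 1−A = 4σT_eq⁴/S.
1−A = 4 × 5.67×10⁻⁸ × (926)⁴ / 1.99×10⁵ = 0.840.

A ≈ 0.16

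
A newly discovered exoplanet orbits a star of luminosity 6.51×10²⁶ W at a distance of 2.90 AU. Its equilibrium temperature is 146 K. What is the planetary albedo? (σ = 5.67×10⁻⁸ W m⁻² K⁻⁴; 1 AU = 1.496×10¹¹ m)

d = 2.90 AU = 4.34×10¹¹ m.
Flux: S = L/(4πd²) = 6.51×10²⁶/(4π×(4.34×10¹¹)²) = 275 W m⁻².
From T_eq⁴ = S(1−A)/(4σ): 1−A = 4σT_eq⁴/S.
1−A = 4 × 5.67×10⁻⁸ × (146)⁴ / 275 = 0.374.

A ≈ 0.63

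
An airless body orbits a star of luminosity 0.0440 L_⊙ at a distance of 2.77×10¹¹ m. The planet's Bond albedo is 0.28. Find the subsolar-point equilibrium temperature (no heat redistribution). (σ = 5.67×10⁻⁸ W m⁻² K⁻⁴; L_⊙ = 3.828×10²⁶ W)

T_ss ≈ 122 K

L = 0.0440 × 3.828×10²⁶ = 1.68×10²⁵ W.
Flux: S = L/(4πd²) = 1.68×10²⁵/(4π×(2.77×10¹¹)²) = 17.5 W m⁻².
At the subsolar point the surface absorbs S(1−A) and emits σT⁴ per unit area — no factor of 4, since only the local patch is in balance.
T = [17.5 × 0.72 / 5.67×10⁻⁸]^(1/4) = (2.22×10⁸)^(1/4) = 122 K.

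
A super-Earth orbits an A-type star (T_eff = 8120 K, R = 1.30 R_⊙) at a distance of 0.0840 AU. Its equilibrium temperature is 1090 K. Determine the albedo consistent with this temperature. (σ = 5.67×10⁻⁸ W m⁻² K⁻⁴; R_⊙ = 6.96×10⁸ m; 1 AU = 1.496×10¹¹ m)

A ≈ 0.75

R_⋆ = 1.30 × 6.96×10⁸ = 9.05×10⁸ m.
d = 0.0840 AU = 1.26×10¹⁰ m.
L = 4πR_⋆²σT_⋆⁴ = 4π(9.05×10⁸)² × 5.67×10⁻⁸ × (8120)⁴ = 2.54×10²⁷ W.
S = L/(4πd²) = 1.28×10⁶ W m⁻².
From T_eq⁴ = S(1−A)/(4σ): 1−A = 4σT_eq⁴/S.
1−A = 4 × 5.67×10⁻⁸ × (1090)⁴ / 1.28×10⁶ = 0.251.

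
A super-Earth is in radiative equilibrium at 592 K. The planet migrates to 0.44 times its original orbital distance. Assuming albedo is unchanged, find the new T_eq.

T_eq ∝ L^(1/4) · d^(−1/2).
T′ = 592 / 0.44^(1/2) = 892 K.

T_eq ≈ 892 K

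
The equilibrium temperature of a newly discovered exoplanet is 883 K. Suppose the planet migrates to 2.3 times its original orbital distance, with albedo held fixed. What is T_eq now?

T_eq ≈ 582 K

T_eq ∝ L^(1/4) · d^(−1/2).
T′ = 883 / 2.3^(1/2) = 582 K.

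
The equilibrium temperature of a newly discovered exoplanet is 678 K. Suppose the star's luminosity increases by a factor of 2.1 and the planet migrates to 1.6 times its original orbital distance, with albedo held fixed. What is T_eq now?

T_eq ≈ 645 K

T_eq ∝ L^(1/4) · d^(−1/2).
T′ = 678 × 2.1^(1/4) / 1.6^(1/2) = 645 K.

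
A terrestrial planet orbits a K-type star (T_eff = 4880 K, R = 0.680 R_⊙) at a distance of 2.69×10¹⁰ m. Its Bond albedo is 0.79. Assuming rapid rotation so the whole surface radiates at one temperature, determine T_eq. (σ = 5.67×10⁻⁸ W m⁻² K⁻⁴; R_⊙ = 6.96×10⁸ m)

R_⋆ = 0.680 × 6.96×10⁸ = 4.73×10⁸ m.
L = 4πR_⋆²σT_⋆⁴ = 4π(4.73×10⁸)² × 5.67×10⁻⁸ × (4880)⁴ = 9.05×10²⁵ W.
S = L/(4πd²) = 9950 W m⁻².
Energy balance: absorbed = emitted ⇒ πR²·S(1−A) = 4πR²·σT_eq⁴, so T_eq⁴ = S(1−A)/(4σ).
T_eq = [9950 × 0.21 / (4 × 5.67×10⁻⁸)]^(1/4) = (9.22×10⁹)^(1/4) = 310 K.

T_eq ≈ 310 K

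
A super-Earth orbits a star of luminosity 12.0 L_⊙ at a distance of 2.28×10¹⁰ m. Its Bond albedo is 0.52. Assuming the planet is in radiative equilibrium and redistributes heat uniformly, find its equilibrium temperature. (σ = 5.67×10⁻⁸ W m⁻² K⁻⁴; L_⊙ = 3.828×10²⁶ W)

L = 12.0 × 3.828×10²⁶ = 4.59×10²⁷ W.
Flux: S = L/(4πd²) = 4.59×10²⁷/(4π×(2.28×10¹⁰)²) = 7.03×10⁵ W m⁻².
Energy balance: absorbed = emitted ⇒ πR²·S(1−A) = 4πR²·σT_eq⁴, so T_eq⁴ = S(1−A)/(4σ).
T_eq = [7.03×10⁵ × 0.48 / (4 × 5.67×10⁻⁸)]^(1/4) = (1.49×10¹²)^(1/4) = 1100 K.

T_eq ≈ 1100 K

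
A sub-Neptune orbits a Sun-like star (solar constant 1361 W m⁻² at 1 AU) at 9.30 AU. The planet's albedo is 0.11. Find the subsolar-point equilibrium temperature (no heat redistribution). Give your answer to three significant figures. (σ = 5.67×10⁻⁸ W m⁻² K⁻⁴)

T_ss ≈ 125 K

Flux at 9.30 AU: S = 1361/9.30² = 15.7 W m⁻².
At the subsolar point the surface absorbs S(1−A) and emits σT⁴ per unit area — no factor of 4, since only the local patch is in balance.
T = [15.7 × 0.89 / 5.67×10⁻⁸]^(1/4) = (2.47×10⁸)^(1/4) = 125 K.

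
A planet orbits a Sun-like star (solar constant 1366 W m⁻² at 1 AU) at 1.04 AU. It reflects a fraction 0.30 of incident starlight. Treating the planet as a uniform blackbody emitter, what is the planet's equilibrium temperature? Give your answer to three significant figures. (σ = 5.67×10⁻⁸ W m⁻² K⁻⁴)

Flux at 1.04 AU: S = 1366/1.04² = 1260 W m⁻².
Energy balance: absorbed = emitted ⇒ πR²·S(1−A) = 4πR²·σT_eq⁴, so T_eq⁴ = S(1−A)/(4σ).
T_eq = [1260 × 0.70 / (4 × 5.67×10⁻⁸)]^(1/4) = (3.90×10⁹)^(1/4) = 250 K.

T_eq ≈ 250 K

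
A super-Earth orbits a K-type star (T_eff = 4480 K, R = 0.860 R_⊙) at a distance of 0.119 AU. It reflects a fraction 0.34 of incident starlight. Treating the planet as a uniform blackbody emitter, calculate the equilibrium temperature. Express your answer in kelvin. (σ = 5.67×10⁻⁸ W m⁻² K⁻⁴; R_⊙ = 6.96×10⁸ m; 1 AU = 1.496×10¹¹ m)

R_⋆ = 0.860 × 6.96×10⁸ = 5.99×10⁸ m.
d = 0.119 AU = 1.78×10¹⁰ m.
L = 4πR_⋆²σT_⋆⁴ = 4π(5.99×10⁸)² × 5.67×10⁻⁸ × (4480)⁴ = 1.03×10²⁶ W.
S = L/(4πd²) = 2.58×10⁴ W m⁻².
Energy balance: absorbed = emitted ⇒ πR²·S(1−A) = 4πR²·σT_eq⁴, so T_eq⁴ = S(1−A)/(4σ).
T_eq = [2.58×10⁴ × 0.66 / (4 × 5.67×10⁻⁸)]^(1/4) = (7.51×10¹⁰)^(1/4) = 524 K.

T_eq ≈ 524 K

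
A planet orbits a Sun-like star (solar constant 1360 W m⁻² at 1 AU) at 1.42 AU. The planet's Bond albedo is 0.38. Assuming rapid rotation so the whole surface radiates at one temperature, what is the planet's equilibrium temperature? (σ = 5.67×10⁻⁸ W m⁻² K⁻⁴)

Flux at 1.42 AU: S = 1360/1.42² = 674 W m⁻².
Energy balance: absorbed = emitted ⇒ πR²·S(1−A) = 4πR²·σT_eq⁴, so T_eq⁴ = S(1−A)/(4σ).
T_eq = [674 × 0.62 / (4 × 5.67×10⁻⁸)]^(1/4) = (1.84×10⁹)^(1/4) = 207 K.

T_eq ≈ 207 K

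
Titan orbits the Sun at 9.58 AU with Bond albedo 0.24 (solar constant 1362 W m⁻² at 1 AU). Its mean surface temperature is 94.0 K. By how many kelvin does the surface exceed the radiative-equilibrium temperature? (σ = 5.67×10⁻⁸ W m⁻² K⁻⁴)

S = 1362/9.58² = 14.84 W m⁻².
T_eq = [S(1−A)/(4σ)]^(1/4) = [14.84×0.76/(4×5.67×10⁻⁸)]^(1/4) = 84.0 K.
ΔT = T_surf − T_eq = 94 − 84.0.

ΔT ≈ 10.0 K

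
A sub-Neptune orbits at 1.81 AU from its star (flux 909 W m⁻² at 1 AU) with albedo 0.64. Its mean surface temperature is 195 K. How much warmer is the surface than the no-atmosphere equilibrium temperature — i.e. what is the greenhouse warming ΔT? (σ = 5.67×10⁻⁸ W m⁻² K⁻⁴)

ΔT ≈ 50.1 K

S = 909/1.81² = 277.5 W m⁻².
T_eq = [S(1−A)/(4σ)]^(1/4) = [277.5×0.36/(4×5.67×10⁻⁸)]^(1/4) = 144.9 K.
ΔT = T_surf − T_eq = 195 − 144.9.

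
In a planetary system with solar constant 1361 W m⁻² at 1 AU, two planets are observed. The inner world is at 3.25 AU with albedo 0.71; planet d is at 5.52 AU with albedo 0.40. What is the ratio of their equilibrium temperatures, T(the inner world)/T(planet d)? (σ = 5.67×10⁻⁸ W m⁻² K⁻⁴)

T₁/T₂ ≈ 1.087

T_eq = [S₀(1−A)/(4σd²)]^(1/4), so T ∝ (1−A)^(1/4) / √d.
T₁ = [1361×0.29/(4×5.67×10⁻⁸×3.25²)]^(1/4) = 113.30 K.
T₂ = [1361×0.60/(4×5.67×10⁻⁸×5.52²)]^(1/4) = 104.26 K.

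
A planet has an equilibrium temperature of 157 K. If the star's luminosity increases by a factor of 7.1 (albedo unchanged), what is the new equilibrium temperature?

T_eq ≈ 256 K

T_eq ∝ L^(1/4) · d^(−1/2).
T′ = 157 × 7.1^(1/4) = 256 K.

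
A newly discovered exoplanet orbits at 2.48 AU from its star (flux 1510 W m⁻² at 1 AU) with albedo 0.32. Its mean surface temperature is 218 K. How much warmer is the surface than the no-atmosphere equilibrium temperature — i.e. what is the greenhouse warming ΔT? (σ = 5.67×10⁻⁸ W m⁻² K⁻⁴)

ΔT ≈ 53.3 K

S = 1510/2.48² = 245.5 W m⁻².
T_eq = [S(1−A)/(4σ)]^(1/4) = [245.5×0.68/(4×5.67×10⁻⁸)]^(1/4) = 164.7 K.
ΔT = T_surf − T_eq = 218 − 164.7.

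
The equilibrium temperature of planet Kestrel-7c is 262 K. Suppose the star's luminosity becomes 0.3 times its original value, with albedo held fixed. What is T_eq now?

T_eq ∝ L^(1/4) · d^(−1/2).
T′ = 262 × 0.3^(1/4) = 194 K.

T_eq ≈ 194 K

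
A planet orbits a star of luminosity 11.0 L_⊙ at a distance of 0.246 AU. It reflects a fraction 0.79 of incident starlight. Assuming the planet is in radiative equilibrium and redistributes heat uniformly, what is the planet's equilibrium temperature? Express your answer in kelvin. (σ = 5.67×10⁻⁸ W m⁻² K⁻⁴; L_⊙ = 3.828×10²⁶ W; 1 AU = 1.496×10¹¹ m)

T_eq ≈ 692 K

d = 0.246 AU = 3.68×10¹⁰ m.
L = 11.0 × 3.828×10²⁶ = 4.21×10²⁷ W.
Flux: S = L/(4πd²) = 4.21×10²⁷/(4π×(3.68×10¹⁰)²) = 2.47×10⁵ W m⁻².
Energy balance: absorbed = emitted ⇒ πR²·S(1−A) = 4πR²·σT_eq⁴, so T_eq⁴ = S(1−A)/(4σ).
T_eq = [2.47×10⁵ × 0.21 / (4 × 5.67×10⁻⁸)]^(1/4) = (2.29×10¹¹)^(1/4) = 692 K.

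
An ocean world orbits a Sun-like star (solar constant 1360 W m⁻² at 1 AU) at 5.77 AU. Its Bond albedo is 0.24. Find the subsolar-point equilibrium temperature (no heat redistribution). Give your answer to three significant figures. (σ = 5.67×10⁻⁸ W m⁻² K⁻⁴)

T_ss ≈ 153 K

Flux at 5.77 AU: S = 1360/5.77² = 40.8 W m⁻².
At the subsolar point the surface absorbs S(1−A) and emits σT⁴ per unit area — no factor of 4, since only the local patch is in balance.
T = [40.8 × 0.76 / 5.67×10⁻⁸]^(1/4) = (5.48×10⁸)^(1/4) = 153 K.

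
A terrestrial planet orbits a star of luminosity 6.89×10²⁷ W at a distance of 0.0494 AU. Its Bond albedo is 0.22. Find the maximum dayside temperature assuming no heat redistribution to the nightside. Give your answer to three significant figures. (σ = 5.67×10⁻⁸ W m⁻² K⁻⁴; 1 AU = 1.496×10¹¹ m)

T_ss ≈ 3430 K

d = 0.0494 AU = 7.39×10⁹ m.
Flux: S = L/(4πd²) = 6.89×10²⁷/(4π×(7.39×10⁹)²) = 1.00×10⁷ W m⁻².
With no redistribution each surface element balances locally: S(1−A) = σT⁴.
T = [1.00×10⁷ × 0.78 / 5.67×10⁻⁸]^(1/4) = (1.38×10¹⁴)^(1/4) = 3430 K.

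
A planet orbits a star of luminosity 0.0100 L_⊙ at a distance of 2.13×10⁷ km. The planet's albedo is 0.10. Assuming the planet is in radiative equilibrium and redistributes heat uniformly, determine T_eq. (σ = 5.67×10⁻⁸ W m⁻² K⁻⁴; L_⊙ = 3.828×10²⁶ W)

d = 2.13×10⁷ km = 2.13×10¹⁰ m.
L = 0.0100 × 3.828×10²⁶ = 3.83×10²⁴ W.
Flux: S = L/(4πd²) = 3.83×10²⁴/(4π×(2.13×10¹⁰)²) = 671 W m⁻².
Energy balance: absorbed = emitted ⇒ πR²·S(1−A) = 4πR²·σT_eq⁴, so T_eq⁴ = S(1−A)/(4σ).
T_eq = [671 × 0.90 / (4 × 5.67×10⁻⁸)]^(1/4) = (2.66×10⁹)^(1/4) = 227 K.

T_eq ≈ 227 K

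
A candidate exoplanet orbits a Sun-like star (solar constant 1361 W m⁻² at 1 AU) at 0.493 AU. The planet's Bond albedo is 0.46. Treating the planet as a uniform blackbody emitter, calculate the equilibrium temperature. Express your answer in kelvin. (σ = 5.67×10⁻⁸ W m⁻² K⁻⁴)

T_eq ≈ 340 K

Flux at 0.493 AU: S = 1361/0.493² = 5600 W m⁻².
Energy balance: absorbed = emitted ⇒ πR²·S(1−A) = 4πR²·σT_eq⁴, so T_eq⁴ = S(1−A)/(4σ).
T_eq = [5600 × 0.54 / (4 × 5.67×10⁻⁸)]^(1/4) = (1.33×10¹⁰)^(1/4) = 340 K.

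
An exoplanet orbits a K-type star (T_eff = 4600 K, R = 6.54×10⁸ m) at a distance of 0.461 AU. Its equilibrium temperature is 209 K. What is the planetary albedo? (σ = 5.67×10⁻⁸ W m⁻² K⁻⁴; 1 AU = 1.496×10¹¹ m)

d = 0.461 AU = 6.90×10¹⁰ m.
L = 4πR_⋆²σT_⋆⁴ = 4π(6.54×10⁸)² × 5.67×10⁻⁸ × (4600)⁴ = 1.36×10²⁶ W.
S = L/(4πd²) = 2280 W m⁻².
From T_eq⁴ = S(1−A)/(4σ): 1−A = 4σT_eq⁴/S.
1−A = 4 × 5.67×10⁻⁸ × (209)⁴ / 2280 = 0.190.

A ≈ 0.81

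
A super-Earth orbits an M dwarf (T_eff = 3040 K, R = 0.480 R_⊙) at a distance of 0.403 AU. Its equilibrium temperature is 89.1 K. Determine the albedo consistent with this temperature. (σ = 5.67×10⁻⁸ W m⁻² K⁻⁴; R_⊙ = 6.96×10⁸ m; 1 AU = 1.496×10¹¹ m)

R_⋆ = 0.480 × 6.96×10⁸ = 3.34×10⁸ m.
d = 0.403 AU = 6.03×10¹⁰ m.
L = 4πR_⋆²σT_⋆⁴ = 4π(3.34×10⁸)² × 5.67×10⁻⁸ × (3040)⁴ = 6.79×10²⁴ W.
S = L/(4πd²) = 149 W m⁻².
From T_eq⁴ = S(1−A)/(4σ): 1−A = 4σT_eq⁴/S.
1−A = 4 × 5.67×10⁻⁸ × (89.1)⁴ / 149 = 0.096.

A ≈ 0.90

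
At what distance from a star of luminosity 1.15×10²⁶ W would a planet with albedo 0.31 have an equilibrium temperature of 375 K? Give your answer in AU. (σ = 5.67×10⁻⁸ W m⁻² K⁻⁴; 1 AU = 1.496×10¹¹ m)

d ≈ 0.251 AU

From T_eq⁴ = L(1−A)/(16πσd²): d = √[L(1−A)/(16πσT_eq⁴)].
d = √[1.15×10²⁶ × 0.69 / (16π × 5.67×10⁻⁸ × (375)⁴)] = 3.75×10¹⁰ m = 0.251 AU.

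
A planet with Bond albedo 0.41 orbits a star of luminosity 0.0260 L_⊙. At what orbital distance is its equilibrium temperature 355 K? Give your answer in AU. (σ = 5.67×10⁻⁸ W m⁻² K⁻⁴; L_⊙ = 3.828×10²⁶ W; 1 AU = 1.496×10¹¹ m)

L = 0.0260 × 3.828×10²⁶ = 9.95×10²⁴ W.
From T_eq⁴ = L(1−A)/(16πσd²): d = √[L(1−A)/(16πσT_eq⁴)].
d = √[9.95×10²⁴ × 0.59 / (16π × 5.67×10⁻⁸ × (355)⁴)] = 1.14×10¹⁰ m = 0.0761 AU.

d ≈ 0.0761 AU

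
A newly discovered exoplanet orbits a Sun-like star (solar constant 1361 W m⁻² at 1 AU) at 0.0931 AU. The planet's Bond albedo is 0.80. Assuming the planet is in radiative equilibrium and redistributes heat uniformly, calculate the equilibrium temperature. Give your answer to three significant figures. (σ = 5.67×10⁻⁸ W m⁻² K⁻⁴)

Flux at 0.0931 AU: S = 1361/0.0931² = 1.57×10⁵ W m⁻².
Energy balance: absorbed = emitted ⇒ πR²·S(1−A) = 4πR²·σT_eq⁴, so T_eq⁴ = S(1−A)/(4σ).
T_eq = [1.57×10⁵ × 0.20 / (4 × 5.67×10⁻⁸)]^(1/4) = (1.38×10¹¹)^(1/4) = 610 K.

T_eq ≈ 610 K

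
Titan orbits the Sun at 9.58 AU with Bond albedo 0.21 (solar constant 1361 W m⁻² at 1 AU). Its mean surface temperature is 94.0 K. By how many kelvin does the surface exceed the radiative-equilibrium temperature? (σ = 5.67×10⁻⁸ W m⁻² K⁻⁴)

ΔT ≈ 9.2 K

S = 1361/9.58² = 14.83 W m⁻².
T_eq = [S(1−A)/(4σ)]^(1/4) = [14.83×0.79/(4×5.67×10⁻⁸)]^(1/4) = 84.8 K.
ΔT = T_surf − T_eq = 94 − 84.8.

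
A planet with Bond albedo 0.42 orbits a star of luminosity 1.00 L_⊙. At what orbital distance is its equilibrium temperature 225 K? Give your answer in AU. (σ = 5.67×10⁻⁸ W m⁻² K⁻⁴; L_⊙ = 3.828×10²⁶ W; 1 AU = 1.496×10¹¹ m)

L = 1.00 × 3.828×10²⁶ = 3.83×10²⁶ W.
From T_eq⁴ = L(1−A)/(16πσd²): d = √[L(1−A)/(16πσT_eq⁴)].
d = √[3.83×10²⁶ × 0.58 / (16π × 5.67×10⁻⁸ × (225)⁴)] = 1.74×10¹¹ m = 1.17 AU.

d ≈ 1.17 AU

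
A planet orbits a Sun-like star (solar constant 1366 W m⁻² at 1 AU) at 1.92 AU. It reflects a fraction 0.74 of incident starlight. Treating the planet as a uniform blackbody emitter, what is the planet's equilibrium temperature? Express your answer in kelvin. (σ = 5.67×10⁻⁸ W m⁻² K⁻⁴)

T_eq ≈ 144 K

Flux at 1.92 AU: S = 1366/1.92² = 371 W m⁻².
Energy balance: absorbed = emitted ⇒ πR²·S(1−A) = 4πR²·σT_eq⁴, so T_eq⁴ = S(1−A)/(4σ).
T_eq = [371 × 0.26 / (4 × 5.67×10⁻⁸)]^(1/4) = (4.25×10⁸)^(1/4) = 144 K.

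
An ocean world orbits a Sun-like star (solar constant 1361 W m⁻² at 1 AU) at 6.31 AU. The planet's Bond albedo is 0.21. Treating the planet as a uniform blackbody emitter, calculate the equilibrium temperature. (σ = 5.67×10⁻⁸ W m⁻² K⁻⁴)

T_eq ≈ 104 K

Flux at 6.31 AU: S = 1361/6.31² = 34.2 W m⁻².
Energy balance: absorbed = emitted ⇒ πR²·S(1−A) = 4πR²·σT_eq⁴, so T_eq⁴ = S(1−A)/(4σ).
T_eq = [34.2 × 0.79 / (4 × 5.67×10⁻⁸)]^(1/4) = (1.19×10⁸)^(1/4) = 104 K.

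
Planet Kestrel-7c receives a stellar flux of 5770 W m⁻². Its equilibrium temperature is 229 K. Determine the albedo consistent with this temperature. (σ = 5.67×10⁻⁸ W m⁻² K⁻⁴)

From T_eq⁴ = S(1−A)/(4σ): 1−A = 4σT_eq⁴/S.
1−A = 4 × 5.67×10⁻⁸ × (229)⁴ / 5770 = 0.108.

A ≈ 0.89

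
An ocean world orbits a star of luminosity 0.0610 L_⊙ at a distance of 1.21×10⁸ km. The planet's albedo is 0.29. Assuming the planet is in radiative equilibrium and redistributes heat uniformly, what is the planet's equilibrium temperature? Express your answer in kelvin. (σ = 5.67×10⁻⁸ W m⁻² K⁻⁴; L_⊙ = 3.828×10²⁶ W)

d = 1.21×10⁸ km = 1.21×10¹¹ m.
L = 0.0610 × 3.828×10²⁶ = 2.34×10²⁵ W.
Flux: S = L/(4πd²) = 2.34×10²⁵/(4π×(1.21×10¹¹)²) = 127 W m⁻².
Energy balance: absorbed = emitted ⇒ πR²·S(1−A) = 4πR²·σT_eq⁴, so T_eq⁴ = S(1−A)/(4σ).
T_eq = [127 × 0.71 / (4 × 5.67×10⁻⁸)]^(1/4) = (3.97×10⁸)^(1/4) = 141 K.

T_eq ≈ 141 K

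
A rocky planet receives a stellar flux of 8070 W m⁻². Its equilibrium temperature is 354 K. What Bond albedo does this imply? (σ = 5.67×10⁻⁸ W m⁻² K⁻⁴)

A ≈ 0.56

From T_eq⁴ = S(1−A)/(4σ): 1−A = 4σT_eq⁴/S.
1−A = 4 × 5.67×10⁻⁸ × (354)⁴ / 8070 = 0.441.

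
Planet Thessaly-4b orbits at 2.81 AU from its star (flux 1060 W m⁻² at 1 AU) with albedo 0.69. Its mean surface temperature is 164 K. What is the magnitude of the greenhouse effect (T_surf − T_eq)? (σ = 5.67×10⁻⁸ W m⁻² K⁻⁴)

ΔT ≈ 47.6 K

S = 1060/2.81² = 134.2 W m⁻².
T_eq = [S(1−A)/(4σ)]^(1/4) = [134.2×0.31/(4×5.67×10⁻⁸)]^(1/4) = 116.4 K.
ΔT = T_surf − T_eq = 164 − 116.4.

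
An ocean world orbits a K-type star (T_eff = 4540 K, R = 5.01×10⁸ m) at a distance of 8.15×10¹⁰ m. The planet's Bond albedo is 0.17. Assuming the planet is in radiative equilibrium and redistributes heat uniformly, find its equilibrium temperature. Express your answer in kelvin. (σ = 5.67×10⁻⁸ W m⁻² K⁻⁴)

T_eq ≈ 240 K

L = 4πR_⋆²σT_⋆⁴ = 4π(5.01×10⁸)² × 5.67×10⁻⁸ × (4540)⁴ = 7.60×10²⁵ W.
S = L/(4πd²) = 910 W m⁻².
Energy balance: absorbed = emitted ⇒ πR²·S(1−A) = 4πR²·σT_eq⁴, so T_eq⁴ = S(1−A)/(4σ).
T_eq = [910 × 0.83 / (4 × 5.67×10⁻⁸)]^(1/4) = (3.33×10⁹)^(1/4) = 240 K.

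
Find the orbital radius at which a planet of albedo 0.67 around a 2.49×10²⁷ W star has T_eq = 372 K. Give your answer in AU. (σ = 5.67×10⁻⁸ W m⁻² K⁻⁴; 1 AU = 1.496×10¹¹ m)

d ≈ 0.820 AU

From T_eq⁴ = L(1−A)/(16πσd²): d = √[L(1−A)/(16πσT_eq⁴)].
d = √[2.49×10²⁷ × 0.33 / (16π × 5.67×10⁻⁸ × (372)⁴)] = 1.23×10¹¹ m = 0.820 AU.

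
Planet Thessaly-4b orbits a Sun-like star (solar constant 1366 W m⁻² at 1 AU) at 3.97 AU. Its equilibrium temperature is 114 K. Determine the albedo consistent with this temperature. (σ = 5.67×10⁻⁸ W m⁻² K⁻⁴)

Flux at 3.97 AU: S = 1366/3.97² = 86.7 W m⁻².
From T_eq⁴ = S(1−A)/(4σ): 1−A = 4σT_eq⁴/S.
1−A = 4 × 5.67×10⁻⁸ × (114)⁴ / 86.7 = 0.442.

A ≈ 0.56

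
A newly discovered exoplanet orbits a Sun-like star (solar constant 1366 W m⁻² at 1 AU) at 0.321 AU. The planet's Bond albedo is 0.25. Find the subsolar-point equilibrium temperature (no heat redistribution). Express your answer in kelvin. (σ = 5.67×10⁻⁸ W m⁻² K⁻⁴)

T_ss ≈ 647 K

Flux at 0.321 AU: S = 1366/0.321² = 1.33×10⁴ W m⁻².
At the subsolar point the surface absorbs S(1−A) and emits σT⁴ per unit area — no factor of 4, since only the local patch is in balance.
T = [1.33×10⁴ × 0.75 / 5.67×10⁻⁸]^(1/4) = (1.75×10¹¹)^(1/4) = 647 K.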